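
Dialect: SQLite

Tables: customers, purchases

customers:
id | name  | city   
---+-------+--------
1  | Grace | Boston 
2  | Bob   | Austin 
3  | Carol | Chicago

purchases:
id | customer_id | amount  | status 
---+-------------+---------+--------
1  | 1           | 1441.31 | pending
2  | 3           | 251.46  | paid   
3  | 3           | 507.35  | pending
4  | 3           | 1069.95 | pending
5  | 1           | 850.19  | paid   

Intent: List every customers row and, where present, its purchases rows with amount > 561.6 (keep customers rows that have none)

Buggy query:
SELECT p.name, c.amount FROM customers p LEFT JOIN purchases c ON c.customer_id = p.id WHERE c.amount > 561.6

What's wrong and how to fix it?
Bug: A WHERE condition on the right-hand table after LEFT JOIN drops unmatched parents

Fix: Move the right-table condition into the ON clause so unmatched parents are kept

Corrected query:
SELECT p.name, c.amount FROM customers p LEFT JOIN purchases c ON c.customer_id = p.id AND c.amount > 561.6

Result:
name  | amount 
------+--------
Grace | 850.19 
Grace | 1441.31
Bob   | NULL   
Carol | 1069.95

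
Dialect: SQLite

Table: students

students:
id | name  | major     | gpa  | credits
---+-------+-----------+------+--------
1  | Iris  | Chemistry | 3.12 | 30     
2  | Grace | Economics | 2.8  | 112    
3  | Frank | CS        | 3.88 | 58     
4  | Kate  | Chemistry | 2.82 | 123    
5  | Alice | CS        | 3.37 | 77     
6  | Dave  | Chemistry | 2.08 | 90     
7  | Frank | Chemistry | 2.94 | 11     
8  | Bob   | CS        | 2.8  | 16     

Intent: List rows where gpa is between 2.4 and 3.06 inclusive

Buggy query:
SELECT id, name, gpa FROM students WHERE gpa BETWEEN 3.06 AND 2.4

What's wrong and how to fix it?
Bug: The bounds are reversed; BETWEEN a AND b requires a <= b to match anything

Fix: Write BETWEEN 2.4 AND 3.06

Corrected query:
SELECT id, name, gpa FROM students WHERE gpa BETWEEN 2.4 AND 3.06

Result:
id | name  | gpa 
---+-------+-----
2  | Grace | 2.8 
4  | Kate  | 2.82
7  | Frank | 2.94
8  | Bob   | 2.8 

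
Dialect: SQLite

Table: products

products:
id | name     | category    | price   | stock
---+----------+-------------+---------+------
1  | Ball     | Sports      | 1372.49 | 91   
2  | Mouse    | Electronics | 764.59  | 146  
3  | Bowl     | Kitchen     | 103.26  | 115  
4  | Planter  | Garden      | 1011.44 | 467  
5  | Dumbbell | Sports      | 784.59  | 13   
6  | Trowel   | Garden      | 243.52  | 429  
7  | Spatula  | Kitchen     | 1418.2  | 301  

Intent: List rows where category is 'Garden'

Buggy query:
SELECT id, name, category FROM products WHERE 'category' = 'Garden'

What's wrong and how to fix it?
Bug: 'category' in single quotes is a string literal, not the column; the comparison is literal-vs-literal and never true

Fix: Reference the column as category without single quotes

Corrected query:
SELECT id, name, category FROM products WHERE category = 'Garden'

Result:
id | name    | category
---+---------+---------
4  | Planter | Garden  
6  | Trowel  | Garden  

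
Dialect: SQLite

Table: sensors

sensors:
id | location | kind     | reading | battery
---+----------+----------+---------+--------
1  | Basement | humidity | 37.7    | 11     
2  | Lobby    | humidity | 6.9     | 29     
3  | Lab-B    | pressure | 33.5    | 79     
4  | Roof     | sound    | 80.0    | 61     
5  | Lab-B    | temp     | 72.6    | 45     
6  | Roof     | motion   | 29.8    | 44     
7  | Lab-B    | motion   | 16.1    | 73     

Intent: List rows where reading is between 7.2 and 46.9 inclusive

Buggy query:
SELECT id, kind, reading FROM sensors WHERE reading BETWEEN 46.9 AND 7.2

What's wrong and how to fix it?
Bug: The bounds are reversed; BETWEEN a AND b requires a <= b to match anything

Fix: Swap the bounds so the smaller value comes first

Corrected query:
SELECT id, kind, reading FROM sensors WHERE reading BETWEEN 7.2 AND 46.9

Result:
id | kind     | reading
---+----------+--------
1  | humidity | 37.7   
3  | pressure | 33.5   
6  | motion   | 29.8   
7  | motion   | 16.1   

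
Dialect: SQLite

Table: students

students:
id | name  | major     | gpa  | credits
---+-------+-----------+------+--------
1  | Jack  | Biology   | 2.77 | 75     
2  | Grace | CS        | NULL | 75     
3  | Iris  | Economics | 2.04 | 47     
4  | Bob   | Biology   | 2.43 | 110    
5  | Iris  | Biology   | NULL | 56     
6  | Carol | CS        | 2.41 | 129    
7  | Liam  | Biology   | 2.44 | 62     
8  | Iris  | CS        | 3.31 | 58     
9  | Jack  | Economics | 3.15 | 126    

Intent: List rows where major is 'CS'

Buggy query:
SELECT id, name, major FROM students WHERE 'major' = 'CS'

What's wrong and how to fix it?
Bug: 'major' in single quotes is a string literal, not the column; the comparison is literal-vs-literal and never true

Fix: Remove the quotes around the column name (or use double quotes for an identifier)

Corrected query:
SELECT id, name, major FROM students WHERE major = 'CS'

Result:
id | name  | major
---+-------+------
2  | Grace | CS   
6  | Carol | CS   
8  | Iris  | CS   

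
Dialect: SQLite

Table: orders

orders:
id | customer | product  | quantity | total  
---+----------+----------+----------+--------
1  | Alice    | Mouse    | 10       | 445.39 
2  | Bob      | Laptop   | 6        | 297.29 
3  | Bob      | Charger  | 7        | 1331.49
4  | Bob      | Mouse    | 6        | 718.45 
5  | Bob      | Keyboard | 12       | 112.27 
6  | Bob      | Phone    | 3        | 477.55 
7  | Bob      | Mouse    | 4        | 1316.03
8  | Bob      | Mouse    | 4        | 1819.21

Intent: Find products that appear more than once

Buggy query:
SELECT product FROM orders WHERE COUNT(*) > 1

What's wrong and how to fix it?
Bug: WHERE can't reference COUNT(*); aggregates are computed after WHERE

Fix: Group first, then use HAVING for the count condition

Corrected query:
SELECT product FROM orders GROUP BY product HAVING COUNT(*) > 1

Result:
product
-------
Mouse  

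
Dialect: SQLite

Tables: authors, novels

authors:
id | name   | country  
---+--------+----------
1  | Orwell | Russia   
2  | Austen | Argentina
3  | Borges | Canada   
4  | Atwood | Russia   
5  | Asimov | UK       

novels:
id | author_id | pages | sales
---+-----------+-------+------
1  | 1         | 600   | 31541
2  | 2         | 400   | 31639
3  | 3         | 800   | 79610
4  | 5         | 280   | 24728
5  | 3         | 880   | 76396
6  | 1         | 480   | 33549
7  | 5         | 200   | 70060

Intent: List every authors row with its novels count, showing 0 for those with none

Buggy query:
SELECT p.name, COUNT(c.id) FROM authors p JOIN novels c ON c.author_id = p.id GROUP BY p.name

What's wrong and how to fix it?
Bug: An inner join excludes parents with zero children

Fix: Switch to LEFT JOIN to retain unmatched parent rows

Corrected query:
SELECT p.name, COUNT(c.id) FROM authors p LEFT JOIN novels c ON c.author_id = p.id GROUP BY p.name

Result:
name   | COUNT(c.id)
-------+------------
Asimov | 2          
Atwood | 0          
Austen | 1          
Borges | 2          
Orwell | 2          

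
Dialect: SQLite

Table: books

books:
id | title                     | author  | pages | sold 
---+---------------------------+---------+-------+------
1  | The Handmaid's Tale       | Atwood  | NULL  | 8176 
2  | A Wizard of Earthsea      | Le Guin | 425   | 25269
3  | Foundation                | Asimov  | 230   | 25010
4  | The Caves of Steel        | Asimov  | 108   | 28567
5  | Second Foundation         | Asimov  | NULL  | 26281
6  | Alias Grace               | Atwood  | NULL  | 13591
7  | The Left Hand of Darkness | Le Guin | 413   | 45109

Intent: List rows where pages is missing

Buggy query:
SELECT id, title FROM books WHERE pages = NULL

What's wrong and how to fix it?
Bug: Comparing to NULL with '=' never matches; NULL = NULL is unknown, not true

Fix: Replace '= NULL' with 'IS NULL'

Corrected query:
SELECT id, title FROM books WHERE pages IS NULL

Result:
id | title              
---+--------------------
1  | The Handmaid's Tale
5  | Second Foundation  
6  | Alias Grace        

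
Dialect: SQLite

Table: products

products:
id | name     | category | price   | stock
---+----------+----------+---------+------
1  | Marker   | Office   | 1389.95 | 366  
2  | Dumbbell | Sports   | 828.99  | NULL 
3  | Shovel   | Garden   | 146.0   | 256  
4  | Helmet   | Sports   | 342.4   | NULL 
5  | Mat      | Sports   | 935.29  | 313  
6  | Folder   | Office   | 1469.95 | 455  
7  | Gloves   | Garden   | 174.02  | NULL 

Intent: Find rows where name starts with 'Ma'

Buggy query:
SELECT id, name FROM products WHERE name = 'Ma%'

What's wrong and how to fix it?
Bug: Wildcards only work with LIKE; '=' treats '%' as a literal character

Fix: Replace '=' with LIKE so 'Ma%' is treated as a pattern

Corrected query:
SELECT id, name FROM products WHERE name LIKE 'Ma%'

Result:
id | name  
---+-------
1  | Marker
5  | Mat   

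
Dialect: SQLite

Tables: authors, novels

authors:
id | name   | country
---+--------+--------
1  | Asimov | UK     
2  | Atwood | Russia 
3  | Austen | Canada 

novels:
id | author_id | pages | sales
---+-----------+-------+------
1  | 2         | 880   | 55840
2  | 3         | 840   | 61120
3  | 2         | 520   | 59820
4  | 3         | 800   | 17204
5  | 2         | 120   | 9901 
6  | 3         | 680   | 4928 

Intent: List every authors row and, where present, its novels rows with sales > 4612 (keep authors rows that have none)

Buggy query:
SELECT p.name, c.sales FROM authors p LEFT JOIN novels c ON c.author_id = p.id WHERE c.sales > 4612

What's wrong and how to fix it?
Bug: A WHERE condition on the right-hand table after LEFT JOIN drops unmatched parents

Fix: Move the right-table condition into the ON clause so unmatched parents are kept

Corrected query:
SELECT p.name, c.sales FROM authors p LEFT JOIN novels c ON c.author_id = p.id AND c.sales > 4612

Result:
name   | sales
-------+------
Asimov | NULL 
Atwood | 9901 
Atwood | 55840
Atwood | 59820
Austen | 4928 
Austen | 17204
Austen | 61120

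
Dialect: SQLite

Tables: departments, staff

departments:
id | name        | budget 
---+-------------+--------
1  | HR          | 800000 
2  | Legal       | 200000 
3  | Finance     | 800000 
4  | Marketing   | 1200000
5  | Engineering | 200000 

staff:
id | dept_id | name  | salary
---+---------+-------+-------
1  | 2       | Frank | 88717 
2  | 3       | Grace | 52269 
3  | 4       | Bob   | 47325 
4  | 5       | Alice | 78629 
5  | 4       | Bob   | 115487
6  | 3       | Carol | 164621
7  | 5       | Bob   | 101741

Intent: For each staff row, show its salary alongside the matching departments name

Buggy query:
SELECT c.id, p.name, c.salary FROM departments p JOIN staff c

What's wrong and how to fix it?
Bug: JOIN with no ON clause produces a cartesian product; every staff row pairs with every departments row

Fix: Add ON c.dept_id = p.id to the JOIN

Corrected query:
SELECT c.id, p.name, c.salary FROM departments p JOIN staff c ON c.dept_id = p.id

Result:
id | name        | salary
---+-------------+-------
1  | Legal       | 88717 
2  | Finance     | 52269 
3  | Marketing   | 47325 
4  | Engineering | 78629 
5  | Marketing   | 115487
6  | Finance     | 164621
7  | Engineering | 101741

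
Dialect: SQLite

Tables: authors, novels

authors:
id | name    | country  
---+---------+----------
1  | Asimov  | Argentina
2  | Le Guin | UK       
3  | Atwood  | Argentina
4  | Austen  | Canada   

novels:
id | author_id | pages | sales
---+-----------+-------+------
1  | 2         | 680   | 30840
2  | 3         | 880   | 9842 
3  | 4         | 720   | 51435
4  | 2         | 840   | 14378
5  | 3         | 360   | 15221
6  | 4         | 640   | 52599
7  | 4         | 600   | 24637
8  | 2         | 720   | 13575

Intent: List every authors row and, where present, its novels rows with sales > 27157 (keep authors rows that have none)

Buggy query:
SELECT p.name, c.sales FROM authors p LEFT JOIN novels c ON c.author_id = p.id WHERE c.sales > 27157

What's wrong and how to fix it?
Bug: Filtering c.sales in WHERE discards the NULL rows produced by LEFT JOIN, turning it into an inner join

Fix: Move the right-table condition into the ON clause so unmatched parents are kept

Corrected query:
SELECT p.name, c.sales FROM authors p LEFT JOIN novels c ON c.author_id = p.id AND c.sales > 27157

Result:
name    | sales
--------+------
Asimov  | NULL 
Le Guin | 30840
Atwood  | NULL 
Austen  | 51435
Austen  | 52599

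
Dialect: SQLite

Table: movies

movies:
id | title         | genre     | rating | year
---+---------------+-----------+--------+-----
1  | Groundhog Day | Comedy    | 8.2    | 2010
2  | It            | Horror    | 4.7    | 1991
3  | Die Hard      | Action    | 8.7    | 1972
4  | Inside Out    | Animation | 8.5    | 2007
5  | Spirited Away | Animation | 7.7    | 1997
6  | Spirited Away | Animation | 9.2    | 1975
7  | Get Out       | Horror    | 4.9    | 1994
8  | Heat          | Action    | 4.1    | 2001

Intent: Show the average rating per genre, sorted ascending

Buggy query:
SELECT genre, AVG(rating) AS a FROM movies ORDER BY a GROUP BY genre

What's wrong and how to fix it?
Bug: ORDER BY appears before GROUP BY; SQL clause order requires GROUP BY first

Fix: Reorder: SELECT … FROM … GROUP BY … ORDER BY …

Corrected query:
SELECT genre, AVG(rating) AS a FROM movies GROUP BY genre ORDER BY a

Result:
genre     | a       
----------+---------
Horror    | 4.8     
Action    | 6.4     
Comedy    | 8.2     
Animation | 8.466667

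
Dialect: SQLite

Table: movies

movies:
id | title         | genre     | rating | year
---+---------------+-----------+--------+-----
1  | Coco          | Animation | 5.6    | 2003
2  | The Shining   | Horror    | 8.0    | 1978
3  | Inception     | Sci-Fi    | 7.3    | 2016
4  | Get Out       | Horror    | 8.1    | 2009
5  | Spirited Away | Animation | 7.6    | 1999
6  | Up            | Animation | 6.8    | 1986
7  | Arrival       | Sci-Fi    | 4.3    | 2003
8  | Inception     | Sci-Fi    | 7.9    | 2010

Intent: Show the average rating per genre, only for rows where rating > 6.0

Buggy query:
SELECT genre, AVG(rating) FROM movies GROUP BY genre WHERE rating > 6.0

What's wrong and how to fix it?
Bug: WHERE cannot follow GROUP BY

Fix: Place WHERE between FROM and GROUP BY

Corrected query:
SELECT genre, AVG(rating) FROM movies WHERE rating > 6.0 GROUP BY genre

Result:
genre     | AVG(rating)
----------+------------
Animation | 7.2        
Horror    | 8.05       
Sci-Fi    | 7.6        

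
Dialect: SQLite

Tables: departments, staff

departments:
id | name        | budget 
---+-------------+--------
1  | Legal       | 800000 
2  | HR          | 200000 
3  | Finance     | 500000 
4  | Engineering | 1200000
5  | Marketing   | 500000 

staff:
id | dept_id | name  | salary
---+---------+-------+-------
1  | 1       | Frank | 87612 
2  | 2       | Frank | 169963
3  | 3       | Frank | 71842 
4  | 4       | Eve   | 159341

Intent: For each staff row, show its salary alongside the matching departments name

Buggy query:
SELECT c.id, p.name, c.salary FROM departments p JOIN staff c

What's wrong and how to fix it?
Bug: JOIN with no ON clause produces a cartesian product; every staff row pairs with every departments row

Fix: Add ON c.dept_id = p.id to the JOIN

Corrected query:
SELECT c.id, p.name, c.salary FROM departments p JOIN staff c ON c.dept_id = p.id

Result:
id | name        | salary
---+-------------+-------
1  | Legal       | 87612 
2  | HR          | 169963
3  | Finance     | 71842 
4  | Engineering | 159341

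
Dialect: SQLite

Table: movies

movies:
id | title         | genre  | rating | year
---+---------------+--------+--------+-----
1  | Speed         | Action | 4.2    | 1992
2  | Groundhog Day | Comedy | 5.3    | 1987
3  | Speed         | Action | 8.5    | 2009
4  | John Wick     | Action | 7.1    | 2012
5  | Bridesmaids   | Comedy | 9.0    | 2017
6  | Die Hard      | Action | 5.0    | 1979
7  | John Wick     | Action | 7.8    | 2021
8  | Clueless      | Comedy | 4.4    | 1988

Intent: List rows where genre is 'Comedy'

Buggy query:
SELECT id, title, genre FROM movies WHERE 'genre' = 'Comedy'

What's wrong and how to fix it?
Bug: Single quotes denote string literals in SQL; the column name is being compared as a constant string

Fix: Reference the column as genre without single quotes

Corrected query:
SELECT id, title, genre FROM movies WHERE genre = 'Comedy'

Result:
id | title         | genre 
---+---------------+-------
2  | Groundhog Day | Comedy
5  | Bridesmaids   | Comedy
8  | Clueless      | Comedy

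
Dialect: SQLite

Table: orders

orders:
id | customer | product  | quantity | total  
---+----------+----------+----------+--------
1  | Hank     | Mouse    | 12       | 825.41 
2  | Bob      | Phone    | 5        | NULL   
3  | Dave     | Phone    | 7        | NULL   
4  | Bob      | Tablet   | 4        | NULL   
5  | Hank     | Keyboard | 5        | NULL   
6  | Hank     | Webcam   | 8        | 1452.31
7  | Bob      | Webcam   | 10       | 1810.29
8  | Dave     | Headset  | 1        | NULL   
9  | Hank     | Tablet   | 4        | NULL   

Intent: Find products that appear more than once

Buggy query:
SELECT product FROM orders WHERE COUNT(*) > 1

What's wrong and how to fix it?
Bug: WHERE can't reference COUNT(*); aggregates are computed after WHERE

Fix: GROUP BY product, then filter groups with HAVING COUNT(*) > 1

Corrected query:
SELECT product FROM orders GROUP BY product HAVING COUNT(*) > 1

Result:
product
-------
Phone  
Tablet 
Webcam 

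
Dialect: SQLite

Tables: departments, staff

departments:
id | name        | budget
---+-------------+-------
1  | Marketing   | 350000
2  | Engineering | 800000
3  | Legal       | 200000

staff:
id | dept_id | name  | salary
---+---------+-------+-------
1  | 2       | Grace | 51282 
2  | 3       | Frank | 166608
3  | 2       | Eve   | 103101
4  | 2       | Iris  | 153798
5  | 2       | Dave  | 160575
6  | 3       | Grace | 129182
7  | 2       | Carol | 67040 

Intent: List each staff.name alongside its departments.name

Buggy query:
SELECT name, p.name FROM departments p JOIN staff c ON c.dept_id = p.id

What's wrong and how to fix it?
Bug: Both tables have a 'name' column; the unqualified reference is ambiguous

Fix: Qualify the column with its table alias (c.name)

Corrected query:
SELECT c.name, p.name FROM departments p JOIN staff c ON c.dept_id = p.id

Result:
name  | name       
------+------------
Grace | Engineering
Frank | Legal      
Eve   | Engineering
Iris  | Engineering
Dave  | Engineering
Grace | Legal      
Carol | Engineering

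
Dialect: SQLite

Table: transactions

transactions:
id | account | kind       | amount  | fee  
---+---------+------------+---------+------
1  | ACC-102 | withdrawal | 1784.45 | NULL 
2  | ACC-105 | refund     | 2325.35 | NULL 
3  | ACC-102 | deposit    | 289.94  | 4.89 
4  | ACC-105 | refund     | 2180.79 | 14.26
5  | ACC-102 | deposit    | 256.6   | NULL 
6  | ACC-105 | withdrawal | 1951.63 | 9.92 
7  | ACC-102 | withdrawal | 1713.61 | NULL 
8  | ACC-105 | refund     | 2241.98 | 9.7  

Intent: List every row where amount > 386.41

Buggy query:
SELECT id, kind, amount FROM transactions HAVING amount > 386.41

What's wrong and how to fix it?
Bug: This is a non-aggregate query (no GROUP BY, no aggregates), so in SQLite the HAVING clause is invalid here; a row-level condition belongs in WHERE

Fix: Use WHERE for row-level filtering

Corrected query:
SELECT id, kind, amount FROM transactions WHERE amount > 386.41

Result:
id | kind       | amount 
---+------------+--------
1  | withdrawal | 1784.45
2  | refund     | 2325.35
4  | refund     | 2180.79
6  | withdrawal | 1951.63
7  | withdrawal | 1713.61
8  | refund     | 2241.98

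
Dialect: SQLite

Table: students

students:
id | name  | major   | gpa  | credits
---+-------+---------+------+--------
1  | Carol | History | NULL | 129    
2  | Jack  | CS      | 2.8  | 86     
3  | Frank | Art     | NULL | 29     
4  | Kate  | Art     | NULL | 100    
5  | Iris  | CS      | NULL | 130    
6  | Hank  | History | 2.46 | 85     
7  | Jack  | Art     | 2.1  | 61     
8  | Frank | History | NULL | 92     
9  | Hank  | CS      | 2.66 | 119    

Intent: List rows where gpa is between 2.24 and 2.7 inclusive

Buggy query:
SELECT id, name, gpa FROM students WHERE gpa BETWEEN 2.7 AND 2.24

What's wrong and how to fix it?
Bug: BETWEEN expects the lower bound first; with 2.7 AND 2.24 the range is empty

Fix: Swap the bounds so the smaller value comes first

Corrected query:
SELECT id, name, gpa FROM students WHERE gpa BETWEEN 2.24 AND 2.7

Result:
id | name | gpa 
---+------+-----
6  | Hank | 2.46
9  | Hank | 2.66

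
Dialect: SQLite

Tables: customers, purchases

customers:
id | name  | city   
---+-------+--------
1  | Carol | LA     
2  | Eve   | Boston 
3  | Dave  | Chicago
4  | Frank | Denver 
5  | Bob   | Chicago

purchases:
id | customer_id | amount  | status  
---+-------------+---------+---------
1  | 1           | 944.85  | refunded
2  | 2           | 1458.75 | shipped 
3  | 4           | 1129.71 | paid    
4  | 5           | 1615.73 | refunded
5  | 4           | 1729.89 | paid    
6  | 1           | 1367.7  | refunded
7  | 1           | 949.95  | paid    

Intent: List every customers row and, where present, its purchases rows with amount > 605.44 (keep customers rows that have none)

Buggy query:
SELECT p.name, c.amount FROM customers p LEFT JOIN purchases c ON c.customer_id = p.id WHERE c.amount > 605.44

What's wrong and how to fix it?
Bug: A WHERE condition on the right-hand table after LEFT JOIN drops unmatched parents

Fix: Move the right-table condition into the ON clause so unmatched parents are kept

Corrected query:
SELECT p.name, c.amount FROM customers p LEFT JOIN purchases c ON c.customer_id = p.id AND c.amount > 605.44

Result:
name  | amount 
------+--------
Carol | 944.85 
Carol | 949.95 
Carol | 1367.7 
Eve   | 1458.75
Dave  | NULL   
Frank | 1129.71
Frank | 1729.89
Bob   | 1615.73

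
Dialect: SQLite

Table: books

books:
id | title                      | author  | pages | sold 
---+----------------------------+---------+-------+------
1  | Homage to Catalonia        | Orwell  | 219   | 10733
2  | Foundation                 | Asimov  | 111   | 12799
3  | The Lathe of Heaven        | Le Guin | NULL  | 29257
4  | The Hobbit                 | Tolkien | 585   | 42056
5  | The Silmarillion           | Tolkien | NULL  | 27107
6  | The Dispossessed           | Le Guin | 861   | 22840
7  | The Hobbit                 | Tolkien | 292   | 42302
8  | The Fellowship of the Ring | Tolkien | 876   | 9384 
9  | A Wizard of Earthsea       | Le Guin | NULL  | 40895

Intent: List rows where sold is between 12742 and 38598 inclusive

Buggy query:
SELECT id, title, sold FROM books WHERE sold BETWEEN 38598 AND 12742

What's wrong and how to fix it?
Bug: BETWEEN expects the lower bound first; with 38598 AND 12742 the range is empty

Fix: Swap the bounds so the smaller value comes first

Corrected query:
SELECT id, title, sold FROM books WHERE sold BETWEEN 12742 AND 38598

Result:
id | title               | sold 
---+---------------------+------
2  | Foundation          | 12799
3  | The Lathe of Heaven | 29257
5  | The Silmarillion    | 27107
6  | The Dispossessed    | 22840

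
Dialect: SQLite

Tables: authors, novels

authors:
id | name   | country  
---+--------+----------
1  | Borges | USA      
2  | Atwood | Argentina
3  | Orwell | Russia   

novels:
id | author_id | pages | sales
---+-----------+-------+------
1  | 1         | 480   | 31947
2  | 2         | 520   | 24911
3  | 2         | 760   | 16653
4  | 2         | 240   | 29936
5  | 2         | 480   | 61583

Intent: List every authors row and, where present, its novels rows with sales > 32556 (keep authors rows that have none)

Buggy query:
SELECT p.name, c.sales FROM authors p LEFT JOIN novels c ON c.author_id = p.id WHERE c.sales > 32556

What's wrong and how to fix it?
Bug: Filtering c.sales in WHERE discards the NULL rows produced by LEFT JOIN, turning it into an inner join

Fix: Put 'c.sales > 32556' in the JOIN's ON clause instead of WHERE

Corrected query:
SELECT p.name, c.sales FROM authors p LEFT JOIN novels c ON c.author_id = p.id AND c.sales > 32556

Result:
name   | sales
-------+------
Borges | NULL 
Atwood | 61583
Orwell | NULL 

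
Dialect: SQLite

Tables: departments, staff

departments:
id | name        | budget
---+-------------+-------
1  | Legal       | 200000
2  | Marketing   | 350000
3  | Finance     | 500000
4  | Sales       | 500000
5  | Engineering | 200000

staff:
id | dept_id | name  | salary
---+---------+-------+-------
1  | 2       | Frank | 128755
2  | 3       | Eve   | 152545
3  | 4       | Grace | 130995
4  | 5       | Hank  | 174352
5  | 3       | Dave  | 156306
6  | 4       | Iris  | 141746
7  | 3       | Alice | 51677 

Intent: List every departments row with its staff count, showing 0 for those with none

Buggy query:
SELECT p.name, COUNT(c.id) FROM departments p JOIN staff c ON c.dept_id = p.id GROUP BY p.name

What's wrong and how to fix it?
Bug: An inner join excludes parents with zero children

Fix: Use LEFT JOIN so parents without children still appear (COUNT(c.id) gives 0)

Corrected query:
SELECT p.name, COUNT(c.id) FROM departments p LEFT JOIN staff c ON c.dept_id = p.id GROUP BY p.name

Result:
name        | COUNT(c.id)
------------+------------
Engineering | 1          
Finance     | 3          
Legal       | 0          
Marketing   | 1          
Sales       | 2          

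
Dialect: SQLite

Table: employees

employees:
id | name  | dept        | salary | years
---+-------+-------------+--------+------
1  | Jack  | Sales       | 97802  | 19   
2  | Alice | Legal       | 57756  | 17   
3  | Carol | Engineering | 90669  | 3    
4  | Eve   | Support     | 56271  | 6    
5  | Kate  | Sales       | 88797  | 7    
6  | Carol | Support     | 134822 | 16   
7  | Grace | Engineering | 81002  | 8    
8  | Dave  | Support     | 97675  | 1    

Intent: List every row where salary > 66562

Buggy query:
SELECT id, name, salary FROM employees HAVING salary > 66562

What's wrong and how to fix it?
Bug: This is a non-aggregate query (no GROUP BY, no aggregates), so in SQLite the HAVING clause is invalid here; a row-level condition belongs in WHERE

Fix: Use WHERE for row-level filtering

Corrected query:
SELECT id, name, salary FROM employees WHERE salary > 66562

Result:
id | name  | salary
---+-------+-------
1  | Jack  | 97802 
3  | Carol | 90669 
5  | Kate  | 88797 
6  | Carol | 134822
7  | Grace | 81002 
8  | Dave  | 97675 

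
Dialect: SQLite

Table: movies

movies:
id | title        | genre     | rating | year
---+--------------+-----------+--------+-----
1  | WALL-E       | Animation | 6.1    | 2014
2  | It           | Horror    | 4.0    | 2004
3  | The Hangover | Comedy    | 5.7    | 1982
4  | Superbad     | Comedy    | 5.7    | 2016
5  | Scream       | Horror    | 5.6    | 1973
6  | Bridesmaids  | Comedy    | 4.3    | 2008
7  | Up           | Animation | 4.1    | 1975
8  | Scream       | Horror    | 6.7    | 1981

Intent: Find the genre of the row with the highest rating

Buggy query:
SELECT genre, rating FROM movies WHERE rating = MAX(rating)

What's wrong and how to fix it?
Bug: MAX(rating) is an aggregate and cannot be used directly in WHERE

Fix: Use a subquery: WHERE rating = (SELECT MAX(rating) FROM movies)

Corrected query:
SELECT genre, rating FROM movies WHERE rating = (SELECT MAX(rating) FROM movies)

Result:
genre  | rating
-------+-------
Horror | 6.7   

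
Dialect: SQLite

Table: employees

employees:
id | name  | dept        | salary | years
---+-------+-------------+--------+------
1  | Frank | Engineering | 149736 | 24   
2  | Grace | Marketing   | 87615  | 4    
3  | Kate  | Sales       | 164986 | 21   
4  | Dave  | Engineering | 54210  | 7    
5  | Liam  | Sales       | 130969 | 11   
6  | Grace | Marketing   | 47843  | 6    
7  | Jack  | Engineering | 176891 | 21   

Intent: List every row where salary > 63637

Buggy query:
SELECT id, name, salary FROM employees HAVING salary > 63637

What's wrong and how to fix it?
Bug: This is a non-aggregate query (no GROUP BY, no aggregates), so in SQLite the HAVING clause is invalid here; a row-level condition belongs in WHERE

Fix: Use WHERE for row-level filtering

Corrected query:
SELECT id, name, salary FROM employees WHERE salary > 63637

Result:
id | name  | salary
---+-------+-------
1  | Frank | 149736
2  | Grace | 87615 
3  | Kate  | 164986
5  | Liam  | 130969
7  | Jack  | 176891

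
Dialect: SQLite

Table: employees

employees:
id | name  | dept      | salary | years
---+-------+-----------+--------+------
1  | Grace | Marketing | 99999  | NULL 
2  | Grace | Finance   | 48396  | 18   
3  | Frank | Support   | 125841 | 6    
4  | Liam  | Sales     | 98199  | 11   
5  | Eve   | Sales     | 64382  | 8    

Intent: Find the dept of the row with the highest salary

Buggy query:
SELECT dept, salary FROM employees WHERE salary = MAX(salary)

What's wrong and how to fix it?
Bug: WHERE is evaluated per row; an aggregate over the whole table isn't defined there

Fix: Wrap MAX in a scalar subquery so WHERE compares against a single value

Corrected query:
SELECT dept, salary FROM employees WHERE salary = (SELECT MAX(salary) FROM employees)

Result:
dept    | salary
--------+-------
Support | 125841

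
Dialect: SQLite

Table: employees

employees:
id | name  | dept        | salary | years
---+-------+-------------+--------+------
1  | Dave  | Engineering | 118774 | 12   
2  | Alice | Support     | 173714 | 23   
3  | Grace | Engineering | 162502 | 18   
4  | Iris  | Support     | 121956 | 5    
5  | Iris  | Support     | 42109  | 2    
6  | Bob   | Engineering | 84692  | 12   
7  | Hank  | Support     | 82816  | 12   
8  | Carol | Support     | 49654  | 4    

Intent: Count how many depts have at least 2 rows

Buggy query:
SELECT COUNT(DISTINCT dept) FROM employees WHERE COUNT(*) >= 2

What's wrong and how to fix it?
Bug: COUNT(*) cannot appear in WHERE; the per-group count doesn't exist yet

Fix: Use a subquery that GROUPs and filters with HAVING, then count its rows

Corrected query:
SELECT COUNT(*) FROM (SELECT dept FROM employees GROUP BY dept HAVING COUNT(*) >= 2)

Result:
COUNT(*)
--------
2       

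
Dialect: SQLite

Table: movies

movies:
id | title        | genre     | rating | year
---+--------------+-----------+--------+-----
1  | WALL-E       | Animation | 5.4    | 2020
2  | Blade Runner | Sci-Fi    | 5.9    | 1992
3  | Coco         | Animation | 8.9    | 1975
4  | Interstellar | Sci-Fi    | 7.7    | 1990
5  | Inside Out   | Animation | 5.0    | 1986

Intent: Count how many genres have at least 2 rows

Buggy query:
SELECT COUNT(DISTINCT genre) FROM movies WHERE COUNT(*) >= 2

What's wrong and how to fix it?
Bug: COUNT(*) cannot appear in WHERE; the per-group count doesn't exist yet

Fix: Use a subquery that GROUPs and filters with HAVING, then count its rows

Corrected query:
SELECT COUNT(*) FROM (SELECT genre FROM movies GROUP BY genre HAVING COUNT(*) >= 2)

Result:
COUNT(*)
--------
2       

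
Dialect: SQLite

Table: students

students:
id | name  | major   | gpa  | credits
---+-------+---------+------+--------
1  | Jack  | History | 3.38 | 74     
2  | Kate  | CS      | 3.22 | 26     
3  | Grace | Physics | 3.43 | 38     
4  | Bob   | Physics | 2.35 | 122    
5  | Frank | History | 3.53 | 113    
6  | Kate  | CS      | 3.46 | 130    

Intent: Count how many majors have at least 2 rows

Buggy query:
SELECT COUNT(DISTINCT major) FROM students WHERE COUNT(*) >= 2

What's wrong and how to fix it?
Bug: COUNT(*) cannot appear in WHERE; the per-group count doesn't exist yet

Fix: Group first with HAVING COUNT(*) >= 2, then COUNT the resulting groups

Corrected query:
SELECT COUNT(*) FROM (SELECT major FROM students GROUP BY major HAVING COUNT(*) >= 2)

Result:
COUNT(*)
--------
3       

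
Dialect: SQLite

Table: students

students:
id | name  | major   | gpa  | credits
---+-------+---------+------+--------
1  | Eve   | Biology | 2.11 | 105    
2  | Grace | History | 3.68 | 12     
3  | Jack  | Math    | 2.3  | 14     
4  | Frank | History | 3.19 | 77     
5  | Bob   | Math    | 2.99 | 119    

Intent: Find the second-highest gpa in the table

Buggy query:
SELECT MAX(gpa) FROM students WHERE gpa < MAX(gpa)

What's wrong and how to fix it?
Bug: MAX(gpa) on the right of the comparison is an aggregate-in-WHERE error

Fix: Compute the overall MAX in a subquery, then take MAX of rows below it

Corrected query:
SELECT MAX(gpa) FROM students WHERE gpa < (SELECT MAX(gpa) FROM students)

Result:
MAX(gpa)
--------
3.19    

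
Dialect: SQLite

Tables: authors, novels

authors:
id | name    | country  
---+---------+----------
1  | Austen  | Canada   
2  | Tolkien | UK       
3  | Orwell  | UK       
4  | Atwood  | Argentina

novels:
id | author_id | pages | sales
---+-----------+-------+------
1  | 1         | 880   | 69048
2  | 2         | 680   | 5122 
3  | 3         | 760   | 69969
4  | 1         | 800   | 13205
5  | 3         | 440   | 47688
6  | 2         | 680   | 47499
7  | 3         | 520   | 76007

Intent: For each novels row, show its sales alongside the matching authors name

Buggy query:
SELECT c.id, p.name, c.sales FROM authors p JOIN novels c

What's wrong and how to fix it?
Bug: Missing join condition: each novels row is matched to all authors rows instead of just its own

Fix: Add ON c.author_id = p.id to the JOIN

Corrected query:
SELECT c.id, p.name, c.sales FROM authors p JOIN novels c ON c.author_id = p.id

Result:
id | name    | sales
---+---------+------
1  | Austen  | 69048
2  | Tolkien | 5122 
3  | Orwell  | 69969
4  | Austen  | 13205
5  | Orwell  | 47688
6  | Tolkien | 47499
7  | Orwell  | 76007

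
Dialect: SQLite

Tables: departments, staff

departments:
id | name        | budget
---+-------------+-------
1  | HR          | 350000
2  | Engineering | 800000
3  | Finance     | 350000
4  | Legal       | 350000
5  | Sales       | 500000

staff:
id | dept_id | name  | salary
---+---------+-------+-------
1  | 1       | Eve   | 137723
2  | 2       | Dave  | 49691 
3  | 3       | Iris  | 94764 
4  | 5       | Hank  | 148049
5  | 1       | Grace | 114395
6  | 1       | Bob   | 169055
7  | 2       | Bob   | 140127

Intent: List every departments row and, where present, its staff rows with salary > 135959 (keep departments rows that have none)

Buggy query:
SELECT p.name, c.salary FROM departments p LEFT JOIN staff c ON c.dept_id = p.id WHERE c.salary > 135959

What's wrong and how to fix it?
Bug: Filtering c.salary in WHERE discards the NULL rows produced by LEFT JOIN, turning it into an inner join

Fix: Put 'c.salary > 135959' in the JOIN's ON clause instead of WHERE

Corrected query:
SELECT p.name, c.salary FROM departments p LEFT JOIN staff c ON c.dept_id = p.id AND c.salary > 135959

Result:
name        | salary
------------+-------
HR          | 137723
HR          | 169055
Engineering | 140127
Finance     | NULL  
Legal       | NULL  
Sales       | 148049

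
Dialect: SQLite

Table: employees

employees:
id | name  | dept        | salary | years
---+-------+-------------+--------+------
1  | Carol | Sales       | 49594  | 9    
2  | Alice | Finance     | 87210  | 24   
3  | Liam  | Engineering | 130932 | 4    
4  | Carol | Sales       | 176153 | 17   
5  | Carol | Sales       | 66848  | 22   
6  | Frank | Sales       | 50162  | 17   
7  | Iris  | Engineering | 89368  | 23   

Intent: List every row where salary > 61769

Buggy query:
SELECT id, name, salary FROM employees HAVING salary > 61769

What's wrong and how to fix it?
Bug: This is a non-aggregate query (no GROUP BY, no aggregates), so in SQLite the HAVING clause is invalid here; a row-level condition belongs in WHERE

Fix: Replace HAVING with WHERE since the condition applies to individual rows

Corrected query:
SELECT id, name, salary FROM employees WHERE salary > 61769

Result:
id | name  | salary
---+-------+-------
2  | Alice | 87210 
3  | Liam  | 130932
4  | Carol | 176153
5  | Carol | 66848 
7  | Iris  | 89368 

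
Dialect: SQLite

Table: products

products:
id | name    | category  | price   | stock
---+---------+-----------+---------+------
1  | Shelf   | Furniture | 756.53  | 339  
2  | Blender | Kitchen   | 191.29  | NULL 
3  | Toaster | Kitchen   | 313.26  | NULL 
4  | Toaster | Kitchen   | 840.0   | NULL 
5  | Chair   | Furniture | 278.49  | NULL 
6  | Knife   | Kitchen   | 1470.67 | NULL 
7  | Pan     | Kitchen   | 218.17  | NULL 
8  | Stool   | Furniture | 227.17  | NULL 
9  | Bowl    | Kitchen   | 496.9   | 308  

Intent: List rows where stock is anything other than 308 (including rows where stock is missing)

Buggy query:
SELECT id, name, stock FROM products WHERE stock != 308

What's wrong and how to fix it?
Bug: 'stock != 308' is unknown when stock is NULL, so NULL rows are silently excluded

Fix: Handle NULL separately with IS NULL alongside the inequality

Corrected query:
SELECT id, name, stock FROM products WHERE stock != 308 OR stock IS NULL

Result:
id | name    | stock
---+---------+------
1  | Shelf   | 339  
2  | Blender | NULL 
3  | Toaster | NULL 
4  | Toaster | NULL 
5  | Chair   | NULL 
6  | Knife   | NULL 
7  | Pan     | NULL 
8  | Stool   | NULL 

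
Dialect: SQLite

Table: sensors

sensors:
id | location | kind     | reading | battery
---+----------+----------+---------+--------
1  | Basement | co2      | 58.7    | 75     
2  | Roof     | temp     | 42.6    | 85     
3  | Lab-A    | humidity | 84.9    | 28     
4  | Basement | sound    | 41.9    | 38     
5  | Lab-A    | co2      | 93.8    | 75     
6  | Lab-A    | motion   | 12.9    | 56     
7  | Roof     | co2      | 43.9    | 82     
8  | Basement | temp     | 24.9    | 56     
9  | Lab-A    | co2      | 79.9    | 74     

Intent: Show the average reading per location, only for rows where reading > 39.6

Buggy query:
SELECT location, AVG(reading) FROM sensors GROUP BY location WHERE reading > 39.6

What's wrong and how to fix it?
Bug: Row-level WHERE must come before GROUP BY in the clause order

Fix: Place WHERE between FROM and GROUP BY

Corrected query:
SELECT location, AVG(reading) FROM sensors WHERE reading > 39.6 GROUP BY location

Result:
location | AVG(reading)
---------+-------------
Basement | 50.3        
Lab-A    | 86.2        
Roof     | 43.25       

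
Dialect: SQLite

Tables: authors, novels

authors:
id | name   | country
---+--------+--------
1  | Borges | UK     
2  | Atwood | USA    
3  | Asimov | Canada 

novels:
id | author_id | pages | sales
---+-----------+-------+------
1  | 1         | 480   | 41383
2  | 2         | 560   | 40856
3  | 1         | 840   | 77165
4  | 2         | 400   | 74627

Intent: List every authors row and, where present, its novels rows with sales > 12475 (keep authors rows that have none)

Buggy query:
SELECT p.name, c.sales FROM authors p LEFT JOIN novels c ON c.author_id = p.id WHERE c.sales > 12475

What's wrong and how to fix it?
Bug: Filtering c.sales in WHERE discards the NULL rows produced by LEFT JOIN, turning it into an inner join

Fix: Move the right-table condition into the ON clause so unmatched parents are kept

Corrected query:
SELECT p.name, c.sales FROM authors p LEFT JOIN novels c ON c.author_id = p.id AND c.sales > 12475

Result:
name   | sales
-------+------
Borges | 41383
Borges | 77165
Atwood | 40856
Atwood | 74627
Asimov | NULL 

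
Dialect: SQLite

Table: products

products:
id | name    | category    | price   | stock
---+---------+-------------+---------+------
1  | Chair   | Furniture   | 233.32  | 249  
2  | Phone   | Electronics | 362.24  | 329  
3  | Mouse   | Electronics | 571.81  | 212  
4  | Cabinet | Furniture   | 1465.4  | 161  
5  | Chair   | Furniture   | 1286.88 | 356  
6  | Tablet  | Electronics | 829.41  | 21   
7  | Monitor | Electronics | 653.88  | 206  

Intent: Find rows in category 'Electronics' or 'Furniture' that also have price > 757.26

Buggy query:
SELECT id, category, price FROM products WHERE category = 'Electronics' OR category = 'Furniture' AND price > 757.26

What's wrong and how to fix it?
Bug: Without parentheses, AND is evaluated before OR, so the price filter only applies to the 'Furniture' branch

Fix: Group the OR with parentheses (or use IN), then AND the threshold

Corrected query:
SELECT id, category, price FROM products WHERE (category = 'Electronics' OR category = 'Furniture') AND price > 757.26

Result:
id | category    | price  
---+-------------+--------
4  | Furniture   | 1465.4 
5  | Furniture   | 1286.88
6  | Electronics | 829.41 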